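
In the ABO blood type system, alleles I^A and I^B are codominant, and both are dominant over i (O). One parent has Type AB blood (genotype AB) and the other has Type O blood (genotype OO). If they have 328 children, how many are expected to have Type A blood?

Cross: AB × OO
Possible offspring genotypes: 2 AO, 2 BO
Blood type counts: 2 Type A, 2 Type B
Probability of Type A: 2/4 = 1/2
Expected count = 1/2 × 328 = 164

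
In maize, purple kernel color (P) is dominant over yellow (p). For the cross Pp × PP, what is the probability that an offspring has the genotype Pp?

Punnett square for Pp × PP:
Offspring genotypes: 2 PP, 2 Pp
Total offspring: 4
Count with target: 2
Probability: 2/4 = 1/2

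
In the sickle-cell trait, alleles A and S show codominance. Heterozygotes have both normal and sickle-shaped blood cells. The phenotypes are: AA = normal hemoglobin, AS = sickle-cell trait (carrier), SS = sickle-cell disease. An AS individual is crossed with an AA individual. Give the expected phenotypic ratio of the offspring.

Punnett square for AS × AA:
Offspring genotypes: 2 AA, 2 AS
Phenotype counts: 2 normal hemoglobin, 2 sickle-cell trait (carrier)
Ratio: 1 normal hemoglobin : 1 sickle-cell trait (carrier)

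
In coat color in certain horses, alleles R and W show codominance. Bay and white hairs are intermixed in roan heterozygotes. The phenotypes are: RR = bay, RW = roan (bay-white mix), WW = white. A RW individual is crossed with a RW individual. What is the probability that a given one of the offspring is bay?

Punnett square for RW × RW:
Offspring genotypes: 1 RR, 2 RW, 1 WW
Phenotype counts: 1 bay, 2 roan (bay-white mix), 1 white
bay: 1 out of 4
Probability: 1/4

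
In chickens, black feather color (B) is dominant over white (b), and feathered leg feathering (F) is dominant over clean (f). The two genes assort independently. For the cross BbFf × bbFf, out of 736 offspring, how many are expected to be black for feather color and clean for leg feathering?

Dihybrid cross BbFf × bbFf — consider each gene separately:
feather color: Bb × bb → 2 Bb, 2 bb → 2 B_ : 2 bb (out of 4)
leg feathering: Ff × Ff → 1 FF, 2 Ff, 1 ff → 3 F_ : 1 ff (out of 4)
Looking for: black (B_) and clean (ff)
P(black) = 2/4, P(clean) = 1/4
P(both) = 2/4 × 1/4 = 2/16 = 1/8
Expected count = 1/8 × 736 = 92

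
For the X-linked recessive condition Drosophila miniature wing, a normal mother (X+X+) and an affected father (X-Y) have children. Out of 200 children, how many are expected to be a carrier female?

Cross: X+X+ × X-Y
Offspring: 2 X+X-, 2 X+Y
Probability of a carrier female: 2/4 = 1/2
Expected count = 1/2 × 200 = 100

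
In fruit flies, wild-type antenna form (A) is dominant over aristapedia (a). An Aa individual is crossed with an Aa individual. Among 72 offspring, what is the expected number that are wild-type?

Punnett square for Aa × Aa:
Offspring genotypes: 1 AA, 2 Aa, 1 aa
wild-type: 3, aristapedia: 1
wild-type: 3 out of 4 → fraction 3/4
Expected count = 3/4 × 72 = 54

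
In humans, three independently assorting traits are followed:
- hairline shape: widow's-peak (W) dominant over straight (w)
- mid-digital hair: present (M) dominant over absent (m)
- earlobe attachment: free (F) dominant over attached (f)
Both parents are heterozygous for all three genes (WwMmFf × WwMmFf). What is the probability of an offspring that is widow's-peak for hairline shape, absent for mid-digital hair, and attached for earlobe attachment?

Trihybrid cross: WwMmFf × WwMmFf
Each trait segregates independently with a 3:1 phenotypic ratio, so each gene contributes 3/4 (dominant) or 1/4 (recessive).
Target: widow's-peak (hairline shape), absent (mid-digital hair), attached (earlobe attachment)
Probability = product of independent per-trait probabilities
= 3/4 × 1/4 × 1/4 = 3/64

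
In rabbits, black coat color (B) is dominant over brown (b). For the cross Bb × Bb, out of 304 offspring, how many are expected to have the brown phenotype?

Punnett square for Bb × Bb:
Offspring genotypes: 1 BB, 2 Bb, 1 bb
Total offspring: 4
Count with target: 1
Probability: 1/4
Expected count = 1/4 × 304 = 76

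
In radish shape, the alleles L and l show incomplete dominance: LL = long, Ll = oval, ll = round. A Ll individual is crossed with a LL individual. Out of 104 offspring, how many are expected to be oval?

Punnett square for Ll × LL:
Offspring genotypes: 2 LL, 2 Ll
Phenotype counts: 2 long, 2 oval
oval: 2 out of 4 → fraction 1/2
Expected count = 1/2 × 104 = 52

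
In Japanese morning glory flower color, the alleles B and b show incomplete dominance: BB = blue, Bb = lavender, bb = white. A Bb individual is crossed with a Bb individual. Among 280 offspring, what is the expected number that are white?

Punnett square for Bb × Bb:
Offspring genotypes: 1 BB, 2 Bb, 1 bb
Phenotype counts: 1 blue, 2 lavender, 1 white
white: 1 out of 4 → fraction 1/4
Expected count = 1/4 × 280 = 70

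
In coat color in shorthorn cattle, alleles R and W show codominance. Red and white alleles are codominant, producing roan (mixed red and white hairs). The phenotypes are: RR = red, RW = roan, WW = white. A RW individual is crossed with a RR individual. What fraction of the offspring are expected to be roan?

Punnett square for RW × RR:
Offspring genotypes: 2 RR, 2 RW
Phenotype counts: 2 red, 2 roan
roan: 2 out of 4
Probability: 2/4 = 1/2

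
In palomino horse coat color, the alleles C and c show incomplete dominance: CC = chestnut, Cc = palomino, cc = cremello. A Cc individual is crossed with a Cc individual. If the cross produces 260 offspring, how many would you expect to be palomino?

Punnett square for Cc × Cc:
Offspring genotypes: 1 CC, 2 Cc, 1 cc
Phenotype counts: 1 chestnut, 2 palomino, 1 cremello
palomino: 2 out of 4 → fraction 1/2
Expected count = 1/2 × 260 = 130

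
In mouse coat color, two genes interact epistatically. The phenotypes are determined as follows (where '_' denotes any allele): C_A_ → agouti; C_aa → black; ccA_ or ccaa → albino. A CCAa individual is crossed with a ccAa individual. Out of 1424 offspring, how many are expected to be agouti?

Cross: CCAa × ccAa — consider each gene separately:
C gene: CC × cc → 4 Cc → 4 C_ (out of 4)
A gene: Aa × Aa → 1 AA, 2 Aa, 1 aa → 3 A_ : 1 aa (out of 4)
Genotype classes (out of 4 × 4 = 16): C_A_ = 4×3 = 12; C_aa = 4×1 = 4
Apply the phenotype rules: C_A_ (12) → agouti; C_aa (4) → black
Phenotype counts (out of 16): 12 agouti, 4 black
agouti: 12 out of 16 → fraction 3/4
Expected count = 3/4 × 1424 = 1068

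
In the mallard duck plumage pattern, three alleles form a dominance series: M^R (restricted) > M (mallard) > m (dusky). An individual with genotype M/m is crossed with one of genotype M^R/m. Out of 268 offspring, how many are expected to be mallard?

Cross: M/m × M^R/m
Allele dominance: M^R > M > m
Offspring genotypes: 1 M^R/M, 1 M/m, 1 M^R/m, 1 m/m
Phenotype counts: 2 restricted, 1 mallard, 1 dusky
mallard: 1 out of 4 → fraction 1/4
Expected count = 1/4 × 268 = 67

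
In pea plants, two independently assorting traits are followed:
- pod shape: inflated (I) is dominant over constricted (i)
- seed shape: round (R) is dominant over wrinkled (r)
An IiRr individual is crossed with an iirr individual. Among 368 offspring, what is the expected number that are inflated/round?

Dihybrid cross IiRr × iirr — consider each gene separately:
pod shape: Ii × ii → 2 Ii, 2 ii → 2 I_ : 2 ii (out of 4)
seed shape: Rr × rr → 2 Rr, 2 rr → 2 R_ : 2 rr (out of 4)
Combine (counts out of 4 × 4 = 16): inflated/round (I_R_) = 2×2 = 4; inflated/wrinkled (I_rr) = 2×2 = 4; constricted/round (iiR_) = 2×2 = 4; constricted/wrinkled (iirr) = 2×2 = 4
Phenotype counts (out of 16): 4 inflated/round, 4 inflated/wrinkled, 4 constricted/round, 4 constricted/wrinkled
inflated/round: 4 out of 16 → fraction 1/4
Expected count = 1/4 × 368 = 92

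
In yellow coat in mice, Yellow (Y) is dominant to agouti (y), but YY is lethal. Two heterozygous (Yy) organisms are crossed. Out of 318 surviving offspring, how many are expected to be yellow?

Cross: Yy × Yy
Punnett square offspring (before lethality): 1 YY, 2 Yy, 1 yy
The YY genotype is lethal (embryos die); surviving offspring: 2 Yy, 1 yy
yellow: 2 out of 3 → fraction 2/3
Expected count = 2/3 × 318 = 212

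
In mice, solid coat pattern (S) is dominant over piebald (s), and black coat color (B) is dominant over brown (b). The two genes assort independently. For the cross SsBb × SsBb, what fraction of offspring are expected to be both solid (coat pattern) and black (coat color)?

Dihybrid cross SsBb × SsBb — consider each gene separately:
coat pattern: Ss × Ss → 1 SS, 2 Ss, 1 ss → 3 S_ : 1 ss (out of 4)
coat color: Bb × Bb → 1 BB, 2 Bb, 1 bb → 3 B_ : 1 bb (out of 4)
Looking for: solid (S_) and black (B_)
P(solid) = 3/4, P(black) = 3/4
P(both) = 3/4 × 3/4 = 9/16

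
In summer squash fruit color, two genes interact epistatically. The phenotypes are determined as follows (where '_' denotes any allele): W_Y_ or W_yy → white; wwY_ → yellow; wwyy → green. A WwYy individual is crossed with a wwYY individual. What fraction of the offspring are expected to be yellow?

Cross: WwYy × wwYY — consider each gene separately:
W gene: Ww × ww → 2 Ww, 2 ww → 2 W_ : 2 ww (out of 4)
Y gene: Yy × YY → 2 YY, 2 Yy → 4 Y_ (out of 4)
Genotype classes (out of 4 × 4 = 16): W_Y_ = 2×4 = 8; wwY_ = 2×4 = 8
Apply the phenotype rules: W_Y_ (8) → white; wwY_ (8) → yellow
Phenotype counts (out of 16): 8 white, 8 yellow
yellow: 8 out of 16
Probability: 8/16 = 1/2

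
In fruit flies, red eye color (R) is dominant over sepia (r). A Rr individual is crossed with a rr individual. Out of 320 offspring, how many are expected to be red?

Punnett square for Rr × rr:
Offspring genotypes: 2 Rr, 2 rr
red: 2, sepia: 2
red: 2 out of 4 → fraction 1/2
Expected count = 1/2 × 320 = 160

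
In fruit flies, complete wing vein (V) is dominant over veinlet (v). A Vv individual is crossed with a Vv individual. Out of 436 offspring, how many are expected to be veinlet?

Punnett square for Vv × Vv:
Offspring genotypes: 1 VV, 2 Vv, 1 vv
complete: 3, veinlet: 1
veinlet: 1 out of 4 → fraction 1/4
Expected count = 1/4 × 436 = 109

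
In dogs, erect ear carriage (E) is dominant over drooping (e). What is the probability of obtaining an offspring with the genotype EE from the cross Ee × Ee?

Punnett square for Ee × Ee:
Offspring genotypes: 1 EE, 2 Ee, 1 ee
Total offspring: 4
Count with target: 1
Probability: 1/4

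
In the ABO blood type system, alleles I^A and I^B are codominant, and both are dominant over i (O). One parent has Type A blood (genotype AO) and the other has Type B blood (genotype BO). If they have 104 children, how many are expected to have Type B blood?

Cross: AO × BO
Possible offspring genotypes: 1 AB, 1 AO, 1 BO, 1 OO
Blood type counts: 1 Type AB, 1 Type A, 1 Type B, 1 Type O
Probability of Type B: 1/4
Expected count = 1/4 × 104 = 26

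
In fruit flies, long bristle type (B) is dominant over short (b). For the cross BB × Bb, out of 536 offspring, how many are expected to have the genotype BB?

Punnett square for BB × Bb:
Offspring genotypes: 2 BB, 2 Bb
Total offspring: 4
Count with target: 2
Probability: 2/4 = 1/2
Expected count = 1/2 × 536 = 268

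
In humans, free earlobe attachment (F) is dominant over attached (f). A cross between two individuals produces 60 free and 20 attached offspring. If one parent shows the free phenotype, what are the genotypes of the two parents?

Observed offspring: 60 free, 20 attached
The observed ratio simplifies to 3:1. Attached (ff) offspring appear, so each parent must contribute one f allele. The parent stated to show free carries F, so it is Ff. The other parent is then either Ff or ff: Ff × ff would give a 1:1 split, whereas Ff × Ff gives 3:1 — matching the data. So both parents are heterozygous (Ff × Ff).
Parent genotypes: Ff × Ff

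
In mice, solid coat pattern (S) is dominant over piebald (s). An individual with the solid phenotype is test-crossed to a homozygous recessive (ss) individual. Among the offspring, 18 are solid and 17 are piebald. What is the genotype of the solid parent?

Test cross: ? × ss
Offspring: 18 solid, 17 piebald — approximately 1:1.
A 1:1 ratio in a test cross indicates the unknown parent is heterozygous (Ss).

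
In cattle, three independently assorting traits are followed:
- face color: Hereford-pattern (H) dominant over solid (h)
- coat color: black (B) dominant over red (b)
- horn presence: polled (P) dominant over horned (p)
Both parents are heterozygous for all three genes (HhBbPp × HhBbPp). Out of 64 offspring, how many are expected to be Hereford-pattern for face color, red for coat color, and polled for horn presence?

Trihybrid cross: HhBbPp × HhBbPp
Each trait segregates independently with a 3:1 phenotypic ratio, so each gene contributes 3/4 (dominant) or 1/4 (recessive).
Target: Hereford-pattern (face color), red (coat color), polled (horn presence)
Probability = product of independent per-trait probabilities
= 3/4 × 1/4 × 3/4 = 9/64
Expected count = 9/64 × 64 = 9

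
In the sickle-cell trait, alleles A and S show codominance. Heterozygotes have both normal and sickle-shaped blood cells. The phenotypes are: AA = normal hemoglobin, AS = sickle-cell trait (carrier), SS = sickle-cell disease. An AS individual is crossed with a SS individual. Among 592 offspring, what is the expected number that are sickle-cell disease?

Punnett square for AS × SS:
Offspring genotypes: 2 AS, 2 SS
Phenotype counts: 2 sickle-cell trait (carrier), 2 sickle-cell disease
sickle-cell disease: 2 out of 4 → fraction 1/2
Expected count = 1/2 × 592 = 296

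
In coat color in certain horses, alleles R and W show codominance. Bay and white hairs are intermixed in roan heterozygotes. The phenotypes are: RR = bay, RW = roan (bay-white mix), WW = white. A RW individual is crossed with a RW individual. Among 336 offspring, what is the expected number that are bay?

Punnett square for RW × RW:
Offspring genotypes: 1 RR, 2 RW, 1 WW
Phenotype counts: 1 bay, 2 roan (bay-white mix), 1 white
bay: 1 out of 4 → fraction 1/4
Expected count = 1/4 × 336 = 84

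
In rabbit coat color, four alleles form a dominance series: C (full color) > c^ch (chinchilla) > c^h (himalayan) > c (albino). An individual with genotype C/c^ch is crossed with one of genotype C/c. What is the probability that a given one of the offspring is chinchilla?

Cross: C/c^ch × C/c
Allele dominance: C > c^ch > c^h > c
Offspring genotypes: 1 C/C, 1 C/c, 1 C/c^ch, 1 c^ch/c
Phenotype counts: 3 full color, 1 chinchilla
chinchilla: 1 out of 4
Probability: 1/4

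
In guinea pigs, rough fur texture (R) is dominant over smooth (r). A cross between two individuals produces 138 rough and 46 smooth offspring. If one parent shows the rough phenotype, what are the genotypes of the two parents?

Observed offspring: 138 rough, 46 smooth
The observed ratio simplifies to 3:1. Smooth (rr) offspring appear, so each parent must contribute one r allele. The parent stated to show rough carries R, so it is Rr. The other parent is then either Rr or rr: Rr × rr would give a 1:1 split, whereas Rr × Rr gives 3:1 — matching the data. So both parents are heterozygous (Rr × Rr).
Parent genotypes: Rr × Rr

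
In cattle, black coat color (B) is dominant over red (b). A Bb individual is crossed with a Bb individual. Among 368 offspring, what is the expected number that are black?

Punnett square for Bb × Bb:
Offspring genotypes: 1 BB, 2 Bb, 1 bb
black: 3, red: 1
black: 3 out of 4 → fraction 3/4
Expected count = 3/4 × 368 = 276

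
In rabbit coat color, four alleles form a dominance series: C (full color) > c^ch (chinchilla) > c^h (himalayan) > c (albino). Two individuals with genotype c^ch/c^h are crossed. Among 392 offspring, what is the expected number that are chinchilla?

Cross: c^ch/c^h × c^ch/c^h
Allele dominance: C > c^ch > c^h > c
Offspring genotypes: 1 c^ch/c^ch, 2 c^ch/c^h, 1 c^h/c^h
Phenotype counts: 3 chinchilla, 1 himalayan
chinchilla: 3 out of 4 → fraction 3/4
Expected count = 3/4 × 392 = 294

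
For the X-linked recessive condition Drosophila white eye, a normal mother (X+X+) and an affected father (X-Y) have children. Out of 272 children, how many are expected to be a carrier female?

Cross: X+X+ × X-Y
Offspring: 2 X+X-, 2 X+Y
Probability of a carrier female: 2/4 = 1/2
Expected count = 1/2 × 272 = 136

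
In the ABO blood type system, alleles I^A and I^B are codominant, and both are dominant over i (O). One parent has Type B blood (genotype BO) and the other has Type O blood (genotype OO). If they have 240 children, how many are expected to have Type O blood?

Cross: BO × OO
Possible offspring genotypes: 2 BO, 2 OO
Blood type counts: 2 Type B, 2 Type O
Probability of Type O: 2/4 = 1/2
Expected count = 1/2 × 240 = 120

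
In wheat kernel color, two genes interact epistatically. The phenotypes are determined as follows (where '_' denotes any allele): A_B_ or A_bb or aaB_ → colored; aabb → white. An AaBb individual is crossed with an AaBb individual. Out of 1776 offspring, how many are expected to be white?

Cross: AaBb × AaBb — consider each gene separately:
A gene: Aa × Aa → 1 AA, 2 Aa, 1 aa → 3 A_ : 1 aa (out of 4)
B gene: Bb × Bb → 1 BB, 2 Bb, 1 bb → 3 B_ : 1 bb (out of 4)
Genotype classes (out of 4 × 4 = 16): A_B_ = 3×3 = 9; A_bb = 3×1 = 3; aaB_ = 1×3 = 3; aabb = 1×1 = 1
Apply the phenotype rules: A_B_ (9) + A_bb (3) + aaB_ (3) → colored; aabb (1) → white
Phenotype counts (out of 16): 15 colored, 1 white
white: 1 out of 16 → fraction 1/16
Expected count = 1/16 × 1776 = 111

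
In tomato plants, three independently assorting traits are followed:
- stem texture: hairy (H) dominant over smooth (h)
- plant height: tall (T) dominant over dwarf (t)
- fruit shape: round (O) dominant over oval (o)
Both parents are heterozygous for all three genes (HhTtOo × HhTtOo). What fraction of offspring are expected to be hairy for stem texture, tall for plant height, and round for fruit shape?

Trihybrid cross: HhTtOo × HhTtOo
Each trait segregates independently with a 3:1 phenotypic ratio, so each gene contributes 3/4 (dominant) or 1/4 (recessive).
Target: hairy (stem texture), tall (plant height), round (fruit shape)
Probability = product of independent per-trait probabilities
= 3/4 × 3/4 × 3/4 = 27/64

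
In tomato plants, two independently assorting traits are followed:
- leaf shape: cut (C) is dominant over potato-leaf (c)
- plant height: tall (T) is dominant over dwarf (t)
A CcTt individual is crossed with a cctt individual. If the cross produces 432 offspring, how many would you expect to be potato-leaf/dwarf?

Dihybrid cross CcTt × cctt — consider each gene separately:
leaf shape: Cc × cc → 2 Cc, 2 cc → 2 C_ : 2 cc (out of 4)
plant height: Tt × tt → 2 Tt, 2 tt → 2 T_ : 2 tt (out of 4)
Combine (counts out of 4 × 4 = 16): cut/tall (C_T_) = 2×2 = 4; cut/dwarf (C_tt) = 2×2 = 4; potato-leaf/tall (ccT_) = 2×2 = 4; potato-leaf/dwarf (cctt) = 2×2 = 4
Phenotype counts (out of 16): 4 cut/tall, 4 cut/dwarf, 4 potato-leaf/tall, 4 potato-leaf/dwarf
potato-leaf/dwarf: 4 out of 16 → fraction 1/4
Expected count = 1/4 × 432 = 108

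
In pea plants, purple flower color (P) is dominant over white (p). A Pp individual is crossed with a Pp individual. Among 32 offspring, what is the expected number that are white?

Punnett square for Pp × Pp:
Offspring genotypes: 1 PP, 2 Pp, 1 pp
purple: 3, white: 1
white: 1 out of 4 → fraction 1/4
Expected count = 1/4 × 32 = 8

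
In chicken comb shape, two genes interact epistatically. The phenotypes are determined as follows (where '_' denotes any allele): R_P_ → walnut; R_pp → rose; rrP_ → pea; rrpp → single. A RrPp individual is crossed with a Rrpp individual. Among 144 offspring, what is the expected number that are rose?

Cross: RrPp × Rrpp — consider each gene separately:
R gene: Rr × Rr → 1 RR, 2 Rr, 1 rr → 3 R_ : 1 rr (out of 4)
P gene: Pp × pp → 2 Pp, 2 pp → 2 P_ : 2 pp (out of 4)
Genotype classes (out of 4 × 4 = 16): R_P_ = 3×2 = 6; R_pp = 3×2 = 6; rrP_ = 1×2 = 2; rrpp = 1×2 = 2
Apply the phenotype rules: R_P_ (6) → walnut; R_pp (6) → rose; rrP_ (2) → pea; rrpp (2) → single
Phenotype counts (out of 16): 6 walnut, 6 rose, 2 pea, 2 single
rose: 6 out of 16 → fraction 3/8
Expected count = 3/8 × 144 = 54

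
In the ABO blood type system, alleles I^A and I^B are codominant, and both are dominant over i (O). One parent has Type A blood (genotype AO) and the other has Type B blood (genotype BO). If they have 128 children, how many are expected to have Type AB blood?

Cross: AO × BO
Possible offspring genotypes: 1 AB, 1 AO, 1 BO, 1 OO
Blood type counts: 1 Type AB, 1 Type A, 1 Type B, 1 Type O
Probability of Type AB: 1/4
Expected count = 1/4 × 128 = 32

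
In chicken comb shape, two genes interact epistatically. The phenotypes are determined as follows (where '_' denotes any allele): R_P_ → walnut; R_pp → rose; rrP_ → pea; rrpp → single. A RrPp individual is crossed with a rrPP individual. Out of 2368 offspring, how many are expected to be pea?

Cross: RrPp × rrPP — consider each gene separately:
R gene: Rr × rr → 2 Rr, 2 rr → 2 R_ : 2 rr (out of 4)
P gene: Pp × PP → 2 PP, 2 Pp → 4 P_ (out of 4)
Genotype classes (out of 4 × 4 = 16): R_P_ = 2×4 = 8; rrP_ = 2×4 = 8
Apply the phenotype rules: R_P_ (8) → walnut; rrP_ (8) → pea
Phenotype counts (out of 16): 8 walnut, 8 pea
pea: 8 out of 16 → fraction 1/2
Expected count = 1/2 × 2368 = 1184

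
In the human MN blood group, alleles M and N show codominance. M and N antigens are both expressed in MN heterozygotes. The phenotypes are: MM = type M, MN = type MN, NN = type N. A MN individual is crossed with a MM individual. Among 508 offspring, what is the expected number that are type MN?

Punnett square for MN × MM:
Offspring genotypes: 2 MM, 2 MN
Phenotype counts: 2 type M, 2 type MN
type MN: 2 out of 4 → fraction 1/2
Expected count = 1/2 × 508 = 254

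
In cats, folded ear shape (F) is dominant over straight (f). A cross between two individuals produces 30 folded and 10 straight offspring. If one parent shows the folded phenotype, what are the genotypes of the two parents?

Observed offspring: 30 folded, 10 straight
The observed ratio simplifies to 3:1. Straight (ff) offspring appear, so each parent must contribute one f allele. The parent stated to show folded carries F, so it is Ff. The other parent is then either Ff or ff: Ff × ff would give a 1:1 split, whereas Ff × Ff gives 3:1 — matching the data. So both parents are heterozygous (Ff × Ff).
Parent genotypes: Ff × Ff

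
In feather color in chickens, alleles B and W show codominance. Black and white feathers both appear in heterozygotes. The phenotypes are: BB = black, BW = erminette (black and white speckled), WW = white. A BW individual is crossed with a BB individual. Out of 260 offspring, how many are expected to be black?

Punnett square for BW × BB:
Offspring genotypes: 2 BB, 2 BW
Phenotype counts: 2 black, 2 erminette (black and white speckled)
black: 2 out of 4 → fraction 1/2
Expected count = 1/2 × 260 = 130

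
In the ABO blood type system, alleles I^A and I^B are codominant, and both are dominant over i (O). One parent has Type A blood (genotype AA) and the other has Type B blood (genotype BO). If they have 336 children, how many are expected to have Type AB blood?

Cross: AA × BO
Possible offspring genotypes: 2 AB, 2 AO
Blood type counts: 2 Type AB, 2 Type A
Probability of Type AB: 2/4 = 1/2
Expected count = 1/2 × 336 = 168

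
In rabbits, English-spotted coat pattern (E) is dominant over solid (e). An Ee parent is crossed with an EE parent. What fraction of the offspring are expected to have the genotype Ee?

Punnett square for Ee × EE:
Offspring genotypes: 2 EE, 2 Ee
Total offspring: 4
Count with target: 2
Probability: 2/4 = 1/2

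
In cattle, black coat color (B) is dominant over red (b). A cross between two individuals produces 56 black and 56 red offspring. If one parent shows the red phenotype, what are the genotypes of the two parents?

Observed offspring: 56 black, 56 red
The observed ratio simplifies to 1:1. One parent shows red, so its genotype must be bb. A 1:1 offspring split requires the other parent to be heterozygous (Bb).
Parent genotypes: bb × Bb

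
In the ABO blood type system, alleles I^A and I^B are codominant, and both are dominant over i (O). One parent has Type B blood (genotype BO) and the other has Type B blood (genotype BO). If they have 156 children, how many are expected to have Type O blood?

Cross: BO × BO
Possible offspring genotypes: 1 BB, 2 BO, 1 OO
Blood type counts: 3 Type B, 1 Type O
Probability of Type O: 1/4
Expected count = 1/4 × 156 = 39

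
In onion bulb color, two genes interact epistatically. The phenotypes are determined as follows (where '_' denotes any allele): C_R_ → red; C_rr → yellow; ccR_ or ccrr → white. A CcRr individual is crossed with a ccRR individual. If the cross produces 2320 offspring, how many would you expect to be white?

Cross: CcRr × ccRR — consider each gene separately:
C gene: Cc × cc → 2 Cc, 2 cc → 2 C_ : 2 cc (out of 4)
R gene: Rr × RR → 2 RR, 2 Rr → 4 R_ (out of 4)
Genotype classes (out of 4 × 4 = 16): C_R_ = 2×4 = 8; ccR_ = 2×4 = 8
Apply the phenotype rules: C_R_ (8) → red; ccR_ (8) → white
Phenotype counts (out of 16): 8 red, 8 white
white: 8 out of 16 → fraction 1/2
Expected count = 1/2 × 2320 = 1160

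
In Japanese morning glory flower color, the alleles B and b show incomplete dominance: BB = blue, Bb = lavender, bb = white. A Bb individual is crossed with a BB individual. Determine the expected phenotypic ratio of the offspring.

Punnett square for Bb × BB:
Offspring genotypes: 2 BB, 2 Bb
Phenotype counts: 2 blue, 2 lavender
Ratio: 1 blue : 1 lavender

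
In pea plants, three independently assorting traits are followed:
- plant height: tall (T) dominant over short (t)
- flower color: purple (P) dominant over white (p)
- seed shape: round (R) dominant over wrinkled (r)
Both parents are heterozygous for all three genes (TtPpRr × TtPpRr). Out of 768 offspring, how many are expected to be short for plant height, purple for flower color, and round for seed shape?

Trihybrid cross: TtPpRr × TtPpRr
Each trait segregates independently with a 3:1 phenotypic ratio, so each gene contributes 3/4 (dominant) or 1/4 (recessive).
Target: short (plant height), purple (flower color), round (seed shape)
Probability = product of independent per-trait probabilities
= 1/4 × 3/4 × 3/4 = 9/64
Expected count = 9/64 × 768 = 108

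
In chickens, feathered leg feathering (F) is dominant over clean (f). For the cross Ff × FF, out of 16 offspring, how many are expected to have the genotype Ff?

Punnett square for Ff × FF:
Offspring genotypes: 2 FF, 2 Ff
Total offspring: 4
Count with target: 2
Probability: 2/4 = 1/2
Expected count = 1/2 × 16 = 8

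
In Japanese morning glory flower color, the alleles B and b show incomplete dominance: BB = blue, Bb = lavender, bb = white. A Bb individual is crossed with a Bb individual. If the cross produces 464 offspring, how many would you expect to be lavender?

Punnett square for Bb × Bb:
Offspring genotypes: 1 BB, 2 Bb, 1 bb
Phenotype counts: 1 blue, 2 lavender, 1 white
lavender: 2 out of 4 → fraction 1/2
Expected count = 1/2 × 464 = 232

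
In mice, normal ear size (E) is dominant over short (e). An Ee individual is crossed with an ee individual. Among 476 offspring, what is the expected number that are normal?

Punnett square for Ee × ee:
Offspring genotypes: 2 Ee, 2 ee
normal: 2, short: 2
normal: 2 out of 4 → fraction 1/2
Expected count = 1/2 × 476 = 238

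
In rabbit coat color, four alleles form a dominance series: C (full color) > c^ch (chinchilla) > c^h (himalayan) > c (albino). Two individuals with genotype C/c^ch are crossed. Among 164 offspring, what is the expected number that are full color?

Cross: C/c^ch × C/c^ch
Allele dominance: C > c^ch > c^h > c
Offspring genotypes: 1 C/C, 2 C/c^ch, 1 c^ch/c^ch
Phenotype counts: 3 full color, 1 chinchilla
full color: 3 out of 4 → fraction 3/4
Expected count = 3/4 × 164 = 123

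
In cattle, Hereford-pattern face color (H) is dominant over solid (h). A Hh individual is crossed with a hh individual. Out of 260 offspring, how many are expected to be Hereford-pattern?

Punnett square for Hh × hh:
Offspring genotypes: 2 Hh, 2 hh
Hereford-pattern: 2, solid: 2
Hereford-pattern: 2 out of 4 → fraction 1/2
Expected count = 1/2 × 260 = 130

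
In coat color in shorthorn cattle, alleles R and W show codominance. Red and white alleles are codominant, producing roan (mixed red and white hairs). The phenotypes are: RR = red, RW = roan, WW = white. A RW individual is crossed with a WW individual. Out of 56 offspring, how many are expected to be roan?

Punnett square for RW × WW:
Offspring genotypes: 2 RW, 2 WW
Phenotype counts: 2 roan, 2 white
roan: 2 out of 4 → fraction 1/2
Expected count = 1/2 × 56 = 28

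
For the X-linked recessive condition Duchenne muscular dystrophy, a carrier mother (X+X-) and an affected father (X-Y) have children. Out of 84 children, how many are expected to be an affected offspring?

Cross: X+X- × X-Y
Offspring: 1 X+X-, 1 X+Y, 1 X-X-, 1 X-Y
Probability of an affected offspring: 2/4 = 1/2
Expected count = 1/2 × 84 = 42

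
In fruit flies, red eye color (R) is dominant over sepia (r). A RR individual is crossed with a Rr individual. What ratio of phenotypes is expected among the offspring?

Punnett square for RR × Rr:
Offspring genotypes: 2 RR, 2 Rr
red: 4, sepia: 0
Ratio: all red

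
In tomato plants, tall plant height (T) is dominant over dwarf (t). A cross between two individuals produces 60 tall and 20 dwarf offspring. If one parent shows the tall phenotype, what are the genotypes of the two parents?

Observed offspring: 60 tall, 20 dwarf
The observed ratio simplifies to 3:1. Dwarf (tt) offspring appear, so each parent must contribute one t allele. The parent stated to show tall carries T, so it is Tt. The other parent is then either Tt or tt: Tt × tt would give a 1:1 split, whereas Tt × Tt gives 3:1 — matching the data. So both parents are heterozygous (Tt × Tt).
Parent genotypes: Tt × Tt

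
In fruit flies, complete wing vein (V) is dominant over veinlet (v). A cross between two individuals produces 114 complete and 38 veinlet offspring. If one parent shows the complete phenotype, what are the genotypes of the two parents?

Observed offspring: 114 complete, 38 veinlet
The observed ratio simplifies to 3:1. Veinlet (vv) offspring appear, so each parent must contribute one v allele. The parent stated to show complete carries V, so it is Vv. The other parent is then either Vv or vv: Vv × vv would give a 1:1 split, whereas Vv × Vv gives 3:1 — matching the data. So both parents are heterozygous (Vv × Vv).
Parent genotypes: Vv × Vv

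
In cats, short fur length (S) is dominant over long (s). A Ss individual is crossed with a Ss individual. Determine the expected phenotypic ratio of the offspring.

Punnett square for Ss × Ss:
Offspring genotypes: 1 SS, 2 Ss, 1 ss
short: 3, long: 1
Ratio: 3:1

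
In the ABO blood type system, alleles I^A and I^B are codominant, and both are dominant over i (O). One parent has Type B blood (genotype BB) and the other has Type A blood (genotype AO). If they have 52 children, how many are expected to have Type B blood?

Cross: BB × AO
Possible offspring genotypes: 2 AB, 2 BO
Blood type counts: 2 Type AB, 2 Type B
Probability of Type B: 2/4 = 1/2
Expected count = 1/2 × 52 = 26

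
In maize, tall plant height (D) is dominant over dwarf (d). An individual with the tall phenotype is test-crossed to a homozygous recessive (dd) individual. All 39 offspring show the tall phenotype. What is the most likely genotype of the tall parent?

Test cross: ? × dd
All offspring are tall.
If the unknown parent were heterozygous (Dd), about half of 39 offspring would be dwarf; none are. The unknown parent is most likely homozygous dominant (DD).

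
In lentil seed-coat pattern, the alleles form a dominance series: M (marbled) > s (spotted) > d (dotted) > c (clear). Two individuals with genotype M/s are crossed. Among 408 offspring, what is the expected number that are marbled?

Cross: M/s × M/s
Allele dominance: M > s > d > c
Offspring genotypes: 1 M/M, 2 M/s, 1 s/s
Phenotype counts: 3 marbled, 1 spotted
marbled: 3 out of 4 → fraction 3/4
Expected count = 3/4 × 408 = 306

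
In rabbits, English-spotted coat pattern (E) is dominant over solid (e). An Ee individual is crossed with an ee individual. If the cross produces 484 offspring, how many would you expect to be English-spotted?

Punnett square for Ee × ee:
Offspring genotypes: 2 Ee, 2 ee
English-spotted: 2, solid: 2
English-spotted: 2 out of 4 → fraction 1/2
Expected count = 1/2 × 484 = 242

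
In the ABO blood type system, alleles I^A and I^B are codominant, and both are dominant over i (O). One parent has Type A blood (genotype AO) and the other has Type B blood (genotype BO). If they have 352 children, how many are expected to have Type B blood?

Cross: AO × BO
Possible offspring genotypes: 1 AB, 1 AO, 1 BO, 1 OO
Blood type counts: 1 Type AB, 1 Type A, 1 Type B, 1 Type O
Probability of Type B: 1/4
Expected count = 1/4 × 352 = 88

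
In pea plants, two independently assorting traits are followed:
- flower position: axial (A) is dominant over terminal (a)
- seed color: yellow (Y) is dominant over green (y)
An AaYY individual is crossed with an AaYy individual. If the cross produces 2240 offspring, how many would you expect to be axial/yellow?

Dihybrid cross AaYY × AaYy — consider each gene separately:
flower position: Aa × Aa → 1 AA, 2 Aa, 1 aa → 3 A_ : 1 aa (out of 4)
seed color: YY × Yy → 2 YY, 2 Yy → 4 Y_ (out of 4)
Combine (counts out of 4 × 4 = 16): axial/yellow (A_Y_) = 3×4 = 12; terminal/yellow (aaY_) = 1×4 = 4
Phenotype counts (out of 16): 12 axial/yellow, 4 terminal/yellow
axial/yellow: 12 out of 16 → fraction 3/4
Expected count = 3/4 × 2240 = 1680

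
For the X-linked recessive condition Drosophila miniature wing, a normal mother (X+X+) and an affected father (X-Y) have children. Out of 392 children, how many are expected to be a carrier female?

Cross: X+X+ × X-Y
Offspring: 2 X+X-, 2 X+Y
Probability of a carrier female: 2/4 = 1/2
Expected count = 1/2 × 392 = 196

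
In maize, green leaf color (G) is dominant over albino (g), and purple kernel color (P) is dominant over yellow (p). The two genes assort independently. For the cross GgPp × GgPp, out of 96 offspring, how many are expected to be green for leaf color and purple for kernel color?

Dihybrid cross GgPp × GgPp — consider each gene separately:
leaf color: Gg × Gg → 1 GG, 2 Gg, 1 gg → 3 G_ : 1 gg (out of 4)
kernel color: Pp × Pp → 1 PP, 2 Pp, 1 pp → 3 P_ : 1 pp (out of 4)
Looking for: green (G_) and purple (P_)
P(green) = 3/4, P(purple) = 3/4
P(both) = 3/4 × 3/4 = 9/16
Expected count = 9/16 × 96 = 54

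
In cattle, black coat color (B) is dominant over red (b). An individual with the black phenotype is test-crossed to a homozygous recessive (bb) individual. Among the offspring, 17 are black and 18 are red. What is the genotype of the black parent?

Test cross: ? × bb
Offspring: 17 black, 18 red — approximately 1:1.
A 1:1 ratio in a test cross indicates the unknown parent is heterozygous (Bb).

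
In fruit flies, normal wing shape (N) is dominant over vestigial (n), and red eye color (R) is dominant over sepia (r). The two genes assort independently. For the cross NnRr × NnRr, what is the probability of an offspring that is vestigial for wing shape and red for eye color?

Dihybrid cross NnRr × NnRr — consider each gene separately:
wing shape: Nn × Nn → 1 NN, 2 Nn, 1 nn → 3 N_ : 1 nn (out of 4)
eye color: Rr × Rr → 1 RR, 2 Rr, 1 rr → 3 R_ : 1 rr (out of 4)
Looking for: vestigial (nn) and red (R_)
P(vestigial) = 1/4, P(red) = 3/4
P(both) = 1/4 × 3/4 = 3/16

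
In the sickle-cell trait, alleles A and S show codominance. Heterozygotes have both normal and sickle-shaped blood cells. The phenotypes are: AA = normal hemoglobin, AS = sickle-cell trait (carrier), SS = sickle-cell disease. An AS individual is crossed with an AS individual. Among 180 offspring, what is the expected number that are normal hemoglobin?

Punnett square for AS × AS:
Offspring genotypes: 1 AA, 2 AS, 1 SS
Phenotype counts: 1 normal hemoglobin, 2 sickle-cell trait (carrier), 1 sickle-cell disease
normal hemoglobin: 1 out of 4 → fraction 1/4
Expected count = 1/4 × 180 = 45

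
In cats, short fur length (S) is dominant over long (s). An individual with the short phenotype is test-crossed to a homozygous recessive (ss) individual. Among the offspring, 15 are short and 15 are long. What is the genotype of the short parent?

Test cross: ? × ss
Offspring: 15 short, 15 long — approximately 1:1.
A 1:1 ratio in a test cross indicates the unknown parent is heterozygous (Ss).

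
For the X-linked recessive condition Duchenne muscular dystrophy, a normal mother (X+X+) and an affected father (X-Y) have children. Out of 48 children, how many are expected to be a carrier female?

Cross: X+X+ × X-Y
Offspring: 2 X+X-, 2 X+Y
Probability of a carrier female: 2/4 = 1/2
Expected count = 1/2 × 48 = 24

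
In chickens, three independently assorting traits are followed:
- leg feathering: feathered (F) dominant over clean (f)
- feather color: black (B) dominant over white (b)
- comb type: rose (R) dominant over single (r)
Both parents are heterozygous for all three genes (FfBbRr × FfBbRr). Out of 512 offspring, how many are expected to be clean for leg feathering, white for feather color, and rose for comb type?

Trihybrid cross: FfBbRr × FfBbRr
Each trait segregates independently with a 3:1 phenotypic ratio, so each gene contributes 3/4 (dominant) or 1/4 (recessive).
Target: clean (leg feathering), white (feather color), rose (comb type)
Probability = product of independent per-trait probabilities
= 1/4 × 1/4 × 3/4 = 3/64
Expected count = 3/64 × 512 = 24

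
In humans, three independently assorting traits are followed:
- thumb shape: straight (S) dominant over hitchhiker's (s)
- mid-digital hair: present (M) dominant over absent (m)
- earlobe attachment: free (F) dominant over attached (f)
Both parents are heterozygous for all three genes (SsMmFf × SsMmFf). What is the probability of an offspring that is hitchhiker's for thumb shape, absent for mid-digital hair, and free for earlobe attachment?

Trihybrid cross: SsMmFf × SsMmFf
Each trait segregates independently with a 3:1 phenotypic ratio, so each gene contributes 3/4 (dominant) or 1/4 (recessive).
Target: hitchhiker's (thumb shape), absent (mid-digital hair), free (earlobe attachment)
Probability = product of independent per-trait probabilities
= 1/4 × 1/4 × 3/4 = 3/64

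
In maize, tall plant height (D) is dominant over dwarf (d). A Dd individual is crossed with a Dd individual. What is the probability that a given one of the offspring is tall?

Punnett square for Dd × Dd:
Offspring genotypes: 1 DD, 2 Dd, 1 dd
tall: 3, dwarf: 1
tall: 3 out of 4
Probability: 3/4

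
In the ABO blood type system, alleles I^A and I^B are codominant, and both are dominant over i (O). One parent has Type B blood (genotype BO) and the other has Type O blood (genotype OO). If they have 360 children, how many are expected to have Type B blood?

Cross: BO × OO
Possible offspring genotypes: 2 BO, 2 OO
Blood type counts: 2 Type B, 2 Type O
Probability of Type B: 2/4 = 1/2
Expected count = 1/2 × 360 = 180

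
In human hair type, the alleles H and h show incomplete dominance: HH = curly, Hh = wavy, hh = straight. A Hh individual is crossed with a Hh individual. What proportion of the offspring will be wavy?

Punnett square for Hh × Hh:
Offspring genotypes: 1 HH, 2 Hh, 1 hh
Phenotype counts: 1 curly, 2 wavy, 1 straight
wavy: 2 out of 4
Probability: 2/4 = 1/2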